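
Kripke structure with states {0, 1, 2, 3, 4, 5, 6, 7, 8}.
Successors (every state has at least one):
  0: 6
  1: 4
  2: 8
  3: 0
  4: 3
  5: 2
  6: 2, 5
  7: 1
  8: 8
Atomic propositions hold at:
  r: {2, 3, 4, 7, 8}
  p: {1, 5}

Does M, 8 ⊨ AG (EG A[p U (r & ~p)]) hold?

Yes

Sat(~p) = {0, 2, 3, 4, 6, 7, 8}
Sat(r & ~p) = {2, 3, 4, 7, 8}
A[p U (r & ~p)]: least fixpoint, start Z0 = Sat((r & ~p)) = {2, 3, 4, 7, 8}, add states in Sat(p) with every successor in Z. Z1 = {1, 2, 3, 4, 5, 7, 8}; fixed.
Sat(A[p U (r & ~p)]) = {1, 2, 3, 4, 5, 7, 8}
EG A[p U (r & ~p)]: greatest fixpoint, start Z0 = {1, 2, 3, 4, 5, 7, 8}, keep only states in Sat with some successor in Z. Z1 = {1, 2, 4, 5, 7, 8}; Z2 = {1, 2, 5, 7, 8}; Z3 = {2, 5, 7, 8}; Z4 = {2, 5, 8}; fixed.
Sat(EG A[p U (r & ~p)]) = {2, 5, 8}
AG (EG A[p U (r & ~p)]): greatest fixpoint, start Z0 = {2, 5, 8}, keep only states in Sat with every successor in Z. Already a fixed point.
Sat(AG (EG A[p U (r & ~p)])) = {2, 5, 8}
8 ∈ Sat(AG (EG A[p U (r & ~p)])) = {2, 5, 8}, so the formula holds at 8.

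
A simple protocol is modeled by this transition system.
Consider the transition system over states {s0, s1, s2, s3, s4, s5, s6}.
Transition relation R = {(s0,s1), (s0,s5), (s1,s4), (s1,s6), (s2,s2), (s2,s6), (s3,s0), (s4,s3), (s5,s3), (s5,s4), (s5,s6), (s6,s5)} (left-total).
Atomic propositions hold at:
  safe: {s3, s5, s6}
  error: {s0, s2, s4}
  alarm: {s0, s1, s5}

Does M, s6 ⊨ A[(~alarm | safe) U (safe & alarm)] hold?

Yes

Sat(~alarm) = {s2, s3, s4, s6}
Sat(~alarm | safe) = {s2, s3, s4, s5, s6}
Sat(safe & alarm) = {s5}
A[(~alarm | safe) U (safe & alarm)]: least fixpoint, start Z0 = Sat((safe & alarm)) = {s5}, add states in Sat(~alarm | safe) with every successor in Z. Z1 = {s5, s6}; fixed.
Sat(A[(~alarm | safe) U (safe & alarm)]) = {s5, s6}
s6 ∈ Sat(A[(~alarm | safe) U (safe & alarm)]) = {s5, s6}, so the formula holds at s6.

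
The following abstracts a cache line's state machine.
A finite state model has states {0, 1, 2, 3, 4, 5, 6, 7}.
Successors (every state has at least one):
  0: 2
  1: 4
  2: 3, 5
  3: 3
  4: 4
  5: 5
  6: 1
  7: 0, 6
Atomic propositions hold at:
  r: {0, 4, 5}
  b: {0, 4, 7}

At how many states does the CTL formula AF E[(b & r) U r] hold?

Sat(b & r) = {0, 4}
E[(b & r) U r]: least fixpoint, start Z0 = Sat(r) = {0, 4, 5}, add states in Sat(b & r) with some successor in Z. Already a fixed point.
Sat(E[(b & r) U r]) = {0, 4, 5}
AF E[(b & r) U r]: least fixpoint, start Z0 = {0, 4, 5}, add states with every successor in Z. Z1 = {0, 1, 4, 5}; Z2 = {0, 1, 4, 5, 6}; Z3 = {0, 1, 4, 5, 6, 7}; fixed.
Sat(AF E[(b & r) U r]) = {0, 1, 4, 5, 6, 7}
|Sat(AF E[(b & r) U r])| = |{0, 1, 4, 5, 6, 7}| = 6.

6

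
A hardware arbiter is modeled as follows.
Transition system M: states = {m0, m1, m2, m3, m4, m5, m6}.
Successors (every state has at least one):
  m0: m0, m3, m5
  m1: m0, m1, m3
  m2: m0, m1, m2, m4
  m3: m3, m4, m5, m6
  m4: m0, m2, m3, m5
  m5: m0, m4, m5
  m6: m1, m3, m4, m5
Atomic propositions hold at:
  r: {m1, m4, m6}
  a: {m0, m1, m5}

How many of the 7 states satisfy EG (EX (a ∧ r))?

3

Sat(a ∧ r) = {m1}
Sat(EX (a ∧ r)) = {s : some successor in {m1}} = {m1, m2, m6}
EG (EX (a ∧ r)): greatest fixpoint, start Z0 = {m1, m2, m6}, keep only states in Sat with some successor in Z. Already a fixed point.
Sat(EG (EX (a ∧ r))) = {m1, m2, m6}
|Sat(EG (EX (a ∧ r)))| = |{m1, m2, m6}| = 3.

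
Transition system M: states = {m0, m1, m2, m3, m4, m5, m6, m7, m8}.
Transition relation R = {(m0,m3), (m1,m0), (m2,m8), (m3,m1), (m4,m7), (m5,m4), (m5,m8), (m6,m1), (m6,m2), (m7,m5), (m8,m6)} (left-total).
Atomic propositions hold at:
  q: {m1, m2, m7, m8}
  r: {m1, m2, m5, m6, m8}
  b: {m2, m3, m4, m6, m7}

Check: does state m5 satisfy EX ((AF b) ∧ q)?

AF b: least fixpoint, start Z0 = {m2, m3, m4, m6, m7}, add states with every successor in Z. Z1 = {m0, m2, m3, m4, m6, m7, m8}; Z2 = {m0, m1, m2, m3, m4, m5, m6, m7, m8}; fixed.
Sat(AF b) = {m0, m1, m2, m3, m4, m5, m6, m7, m8}
Sat((AF b) ∧ q) = {m1, m2, m7, m8}
Sat(EX ((AF b) ∧ q)) = {s : some successor in {m1, m2, m7, m8}} = {m2, m3, m4, m5, m6}
m5 ∈ Sat(EX ((AF b) ∧ q)) = {m2, m3, m4, m5, m6}, so the formula holds at m5.

Yes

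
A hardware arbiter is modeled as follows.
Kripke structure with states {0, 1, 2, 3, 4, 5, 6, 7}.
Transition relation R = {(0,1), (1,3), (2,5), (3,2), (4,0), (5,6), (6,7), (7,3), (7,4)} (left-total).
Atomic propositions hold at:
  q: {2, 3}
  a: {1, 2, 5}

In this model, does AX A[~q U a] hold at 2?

Yes

Sat(~q) = {0, 1, 4, 5, 6, 7}
A[~q U a]: least fixpoint, start Z0 = Sat(a) = {1, 2, 5}, add states in Sat(~q) with every successor in Z. Z1 = {0, 1, 2, 5}; Z2 = {0, 1, 2, 4, 5}; fixed.
Sat(A[~q U a]) = {0, 1, 2, 4, 5}
Sat(AX A[~q U a]) = {s : every successor in {0, 1, 2, 4, 5}} = {0, 2, 3, 4}
2 ∈ Sat(AX A[~q U a]) = {0, 2, 3, 4}, so the formula holds at 2.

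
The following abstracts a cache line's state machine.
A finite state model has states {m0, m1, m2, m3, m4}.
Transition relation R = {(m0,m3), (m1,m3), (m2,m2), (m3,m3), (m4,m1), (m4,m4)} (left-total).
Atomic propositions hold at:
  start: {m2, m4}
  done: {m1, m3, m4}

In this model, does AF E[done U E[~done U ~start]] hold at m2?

Sat(~done) = {m0, m2}
Sat(~start) = {m0, m1, m3}
E[~done U ~start]: least fixpoint, start Z0 = Sat(~start) = {m0, m1, m3}, add states in Sat(~done) with some successor in Z. Already a fixed point.
Sat(E[~done U ~start]) = {m0, m1, m3}
E[done U E[~done U ~start]]: least fixpoint, start Z0 = Sat(E[~done U ~start]) = {m0, m1, m3}, add states in Sat(done) with some successor in Z. Z1 = {m0, m1, m3, m4}; fixed.
Sat(E[done U E[~done U ~start]]) = {m0, m1, m3, m4}
AF E[done U E[~done U ~start]]: least fixpoint, start Z0 = {m0, m1, m3, m4}, add states with every successor in Z. Already a fixed point.
Sat(AF E[done U E[~done U ~start]]) = {m0, m1, m3, m4}
m2 ∉ Sat(AF E[done U E[~done U ~start]]) = {m0, m1, m3, m4}, so the formula does not hold at m2.

No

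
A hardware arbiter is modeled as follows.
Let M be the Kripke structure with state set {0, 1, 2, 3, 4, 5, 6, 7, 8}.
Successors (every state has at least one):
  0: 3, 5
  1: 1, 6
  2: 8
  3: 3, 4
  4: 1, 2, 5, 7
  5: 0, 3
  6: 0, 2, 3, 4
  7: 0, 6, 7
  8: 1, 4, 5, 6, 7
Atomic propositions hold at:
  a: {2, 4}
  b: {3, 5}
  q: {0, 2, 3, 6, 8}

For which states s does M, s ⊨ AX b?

{0}

Sat(AX b) = {s : every successor in {3, 5}} = {0}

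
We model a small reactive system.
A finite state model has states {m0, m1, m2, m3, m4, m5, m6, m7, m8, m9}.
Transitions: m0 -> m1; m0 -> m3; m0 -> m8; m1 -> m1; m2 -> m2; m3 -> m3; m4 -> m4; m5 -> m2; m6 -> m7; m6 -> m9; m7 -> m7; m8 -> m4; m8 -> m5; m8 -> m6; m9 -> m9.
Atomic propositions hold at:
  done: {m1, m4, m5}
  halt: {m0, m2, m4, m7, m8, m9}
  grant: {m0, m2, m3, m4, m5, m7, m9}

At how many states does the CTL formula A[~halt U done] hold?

3

Sat(~halt) = {m1, m3, m5, m6}
A[~halt U done]: least fixpoint, start Z0 = Sat(done) = {m1, m4, m5}, add states in Sat(~halt) with every successor in Z. Already a fixed point.
Sat(A[~halt U done]) = {m1, m4, m5}
|Sat(A[~halt U done])| = |{m1, m4, m5}| = 3.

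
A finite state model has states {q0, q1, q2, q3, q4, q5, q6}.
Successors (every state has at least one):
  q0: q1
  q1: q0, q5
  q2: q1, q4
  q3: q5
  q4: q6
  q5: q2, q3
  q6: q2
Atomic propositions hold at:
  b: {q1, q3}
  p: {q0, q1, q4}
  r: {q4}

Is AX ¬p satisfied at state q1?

Sat(¬p) = {q2, q3, q5, q6}
Sat(AX ¬p) = {s : every successor in {q2, q3, q5, q6}} = {q3, q4, q5, q6}
q1 ∉ Sat(AX ¬p) = {q3, q4, q5, q6}, so the formula does not hold at q1.

No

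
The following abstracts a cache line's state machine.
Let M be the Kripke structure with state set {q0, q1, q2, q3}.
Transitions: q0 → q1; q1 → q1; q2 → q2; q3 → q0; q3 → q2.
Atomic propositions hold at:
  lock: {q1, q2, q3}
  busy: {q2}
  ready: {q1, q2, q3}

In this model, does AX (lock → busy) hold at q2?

Sat(lock → busy) = {q0, q2}
Sat(AX (lock → busy)) = {s : every successor in {q0, q2}} = {q2, q3}
q2 ∈ Sat(AX (lock → busy)) = {q2, q3}, so the formula holds at q2.

Yes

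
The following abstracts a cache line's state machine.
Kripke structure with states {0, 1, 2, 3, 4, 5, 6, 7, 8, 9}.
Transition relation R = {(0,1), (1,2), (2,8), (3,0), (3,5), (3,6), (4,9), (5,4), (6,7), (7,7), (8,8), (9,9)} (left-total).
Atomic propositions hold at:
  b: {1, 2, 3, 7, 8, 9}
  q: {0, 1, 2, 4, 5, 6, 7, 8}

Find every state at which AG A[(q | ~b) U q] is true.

{0, 1, 2, 6, 7, 8}

Sat(~b) = {0, 4, 5, 6}
Sat(q | ~b) = {0, 1, 2, 4, 5, 6, 7, 8}
A[(q | ~b) U q]: least fixpoint, start Z0 = Sat(q) = {0, 1, 2, 4, 5, 6, 7, 8}, add states in Sat(q | ~b) with every successor in Z. Already a fixed point.
Sat(A[(q | ~b) U q]) = {0, 1, 2, 4, 5, 6, 7, 8}
AG A[(q | ~b) U q]: greatest fixpoint, start Z0 = {0, 1, 2, 4, 5, 6, 7, 8}, keep only states in Sat with every successor in Z. Z1 = {0, 1, 2, 5, 6, 7, 8}; Z2 = {0, 1, 2, 6, 7, 8}; fixed.
Sat(AG A[(q | ~b) U q]) = {0, 1, 2, 6, 7, 8}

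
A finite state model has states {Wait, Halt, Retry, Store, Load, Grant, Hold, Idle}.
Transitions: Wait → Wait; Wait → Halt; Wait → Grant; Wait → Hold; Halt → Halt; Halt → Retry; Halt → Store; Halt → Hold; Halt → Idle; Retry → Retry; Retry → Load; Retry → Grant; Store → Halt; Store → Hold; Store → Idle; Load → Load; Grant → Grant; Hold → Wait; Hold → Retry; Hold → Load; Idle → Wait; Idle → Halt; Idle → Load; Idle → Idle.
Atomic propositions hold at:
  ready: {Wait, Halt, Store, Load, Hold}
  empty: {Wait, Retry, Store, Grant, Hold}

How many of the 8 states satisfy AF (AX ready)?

1

Sat(AX ready) = {s : every successor in {Wait, Halt, Store, Load, Hold}} = {Load}
AF (AX ready): least fixpoint, start Z0 = {Load}, add states with every successor in Z. Already a fixed point.
Sat(AF (AX ready)) = {Load}
|Sat(AF (AX ready))| = |{Load}| = 1.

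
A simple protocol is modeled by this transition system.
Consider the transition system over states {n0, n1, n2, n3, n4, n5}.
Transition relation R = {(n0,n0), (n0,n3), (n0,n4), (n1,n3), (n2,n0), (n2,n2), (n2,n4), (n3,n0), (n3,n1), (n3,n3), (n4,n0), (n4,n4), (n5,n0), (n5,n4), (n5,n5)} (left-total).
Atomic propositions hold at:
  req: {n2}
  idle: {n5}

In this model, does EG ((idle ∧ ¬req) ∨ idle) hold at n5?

Sat(¬req) = {n0, n1, n3, n4, n5}
Sat(idle ∧ ¬req) = {n5}
Sat((idle ∧ ¬req) ∨ idle) = {n5}
EG ((idle ∧ ¬req) ∨ idle): greatest fixpoint, start Z0 = {n5}, keep only states in Sat with some successor in Z. Already a fixed point.
Sat(EG ((idle ∧ ¬req) ∨ idle)) = {n5}
n5 ∈ Sat(EG ((idle ∧ ¬req) ∨ idle)) = {n5}, so the formula holds at n5.

Yes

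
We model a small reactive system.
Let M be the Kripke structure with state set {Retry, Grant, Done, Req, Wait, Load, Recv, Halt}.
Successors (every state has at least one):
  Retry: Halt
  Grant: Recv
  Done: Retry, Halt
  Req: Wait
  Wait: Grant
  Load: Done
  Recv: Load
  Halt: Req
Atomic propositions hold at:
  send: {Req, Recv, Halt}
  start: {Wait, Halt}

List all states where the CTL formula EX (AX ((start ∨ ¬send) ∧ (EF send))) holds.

{Grant, Done, Req, Load, Recv, Halt}

Sat(¬send) = {Retry, Grant, Done, Wait, Load}
Sat(start ∨ ¬send) = {Retry, Grant, Done, Wait, Load, Halt}
EF send: least fixpoint, start Z0 = {Req, Recv, Halt}, add states with some successor in Z. Z1 = {Retry, Grant, Done, Req, Recv, Halt}; Z2 = {Retry, Grant, Done, Req, Wait, Load, Recv, Halt}; fixed.
Sat(EF send) = {Retry, Grant, Done, Req, Wait, Load, Recv, Halt}
Sat((start ∨ ¬send) ∧ (EF send)) = {Retry, Grant, Done, Wait, Load, Halt}
Sat(AX ((start ∨ ¬send) ∧ (EF send))) = {s : every successor in {Retry, Grant, Done, Wait, Load, Halt}} = {Retry, Done, Req, Wait, Load, Recv}
Sat(EX (AX ((start ∨ ¬send) ∧ (EF send)))) = {s : some successor in {Retry, Done, Req, Wait, Load, Recv}} = {Grant, Done, Req, Load, Recv, Halt}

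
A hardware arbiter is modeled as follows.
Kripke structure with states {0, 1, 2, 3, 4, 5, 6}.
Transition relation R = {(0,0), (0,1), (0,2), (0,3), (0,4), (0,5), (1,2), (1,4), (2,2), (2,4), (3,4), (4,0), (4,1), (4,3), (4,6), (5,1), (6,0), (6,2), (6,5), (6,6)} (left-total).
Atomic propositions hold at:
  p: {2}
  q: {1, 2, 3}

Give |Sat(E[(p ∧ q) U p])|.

Sat(p ∧ q) = {2}
E[(p ∧ q) U p]: least fixpoint, start Z0 = Sat(p) = {2}, add states in Sat(p ∧ q) with some successor in Z. Already a fixed point.
Sat(E[(p ∧ q) U p]) = {2}
|Sat(E[(p ∧ q) U p])| = |{2}| = 1.

1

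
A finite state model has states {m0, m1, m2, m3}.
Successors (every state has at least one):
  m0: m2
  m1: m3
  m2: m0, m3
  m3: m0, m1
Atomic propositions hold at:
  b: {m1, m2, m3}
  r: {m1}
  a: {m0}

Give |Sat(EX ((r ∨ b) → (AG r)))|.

2

Sat(r ∨ b) = {m1, m2, m3}
AG r: greatest fixpoint, start Z0 = {m1}, keep only states in Sat with every successor in Z. Z1 = ∅; fixed.
Sat(AG r) = ∅
Sat((r ∨ b) → (AG r)) = {m0}
Sat(EX ((r ∨ b) → (AG r))) = {s : some successor in {m0}} = {m2, m3}
|Sat(EX ((r ∨ b) → (AG r)))| = |{m2, m3}| = 2.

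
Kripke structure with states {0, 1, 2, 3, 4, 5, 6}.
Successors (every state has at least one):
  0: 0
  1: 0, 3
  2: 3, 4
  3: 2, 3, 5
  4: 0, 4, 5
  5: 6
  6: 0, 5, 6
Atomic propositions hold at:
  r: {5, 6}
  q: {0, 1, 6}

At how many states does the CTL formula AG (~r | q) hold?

Sat(~r) = {0, 1, 2, 3, 4}
Sat(~r | q) = {0, 1, 2, 3, 4, 6}
AG (~r | q): greatest fixpoint, start Z0 = {0, 1, 2, 3, 4, 6}, keep only states in Sat with every successor in Z. Z1 = {0, 1, 2}; Z2 = {0}; fixed.
Sat(AG (~r | q)) = {0}
|Sat(AG (~r | q))| = |{0}| = 1.

1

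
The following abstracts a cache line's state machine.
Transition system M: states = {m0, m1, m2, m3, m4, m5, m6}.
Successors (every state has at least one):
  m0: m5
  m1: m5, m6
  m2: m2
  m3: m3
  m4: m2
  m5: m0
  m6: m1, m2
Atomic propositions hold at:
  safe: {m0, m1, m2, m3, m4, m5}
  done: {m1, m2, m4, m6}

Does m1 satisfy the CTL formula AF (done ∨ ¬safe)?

Yes

Sat(¬safe) = {m6}
Sat(done ∨ ¬safe) = {m1, m2, m4, m6}
AF (done ∨ ¬safe): least fixpoint, start Z0 = {m1, m2, m4, m6}, add states with every successor in Z. Already a fixed point.
Sat(AF (done ∨ ¬safe)) = {m1, m2, m4, m6}
m1 ∈ Sat(AF (done ∨ ¬safe)) = {m1, m2, m4, m6}, so the formula holds at m1.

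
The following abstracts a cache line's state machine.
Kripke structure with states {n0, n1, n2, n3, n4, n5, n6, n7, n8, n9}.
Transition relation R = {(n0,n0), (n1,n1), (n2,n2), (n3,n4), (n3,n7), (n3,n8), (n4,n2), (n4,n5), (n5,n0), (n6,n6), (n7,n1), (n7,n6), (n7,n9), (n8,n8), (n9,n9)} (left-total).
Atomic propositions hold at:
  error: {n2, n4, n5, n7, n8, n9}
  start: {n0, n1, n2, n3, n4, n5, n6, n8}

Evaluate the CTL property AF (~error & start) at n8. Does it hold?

Sat(~error) = {n0, n1, n3, n6}
Sat(~error & start) = {n0, n1, n3, n6}
AF (~error & start): least fixpoint, start Z0 = {n0, n1, n3, n6}, add states with every successor in Z. Z1 = {n0, n1, n3, n5, n6}; fixed.
Sat(AF (~error & start)) = {n0, n1, n3, n5, n6}
n8 ∉ Sat(AF (~error & start)) = {n0, n1, n3, n5, n6}, so the formula does not hold at n8.

No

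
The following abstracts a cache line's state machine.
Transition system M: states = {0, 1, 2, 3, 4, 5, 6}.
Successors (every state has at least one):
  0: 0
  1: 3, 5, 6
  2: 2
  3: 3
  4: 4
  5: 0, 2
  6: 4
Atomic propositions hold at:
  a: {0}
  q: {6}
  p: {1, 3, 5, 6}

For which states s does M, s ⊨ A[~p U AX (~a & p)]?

{1, 3}

Sat(~p) = {0, 2, 4}
Sat(~a) = {1, 2, 3, 4, 5, 6}
Sat(~a & p) = {1, 3, 5, 6}
Sat(AX (~a & p)) = {s : every successor in {1, 3, 5, 6}} = {1, 3}
A[~p U AX (~a & p)]: least fixpoint, start Z0 = Sat(AX (~a & p)) = {1, 3}, add states in Sat(~p) with every successor in Z. Already a fixed point.
Sat(A[~p U AX (~a & p)]) = {1, 3}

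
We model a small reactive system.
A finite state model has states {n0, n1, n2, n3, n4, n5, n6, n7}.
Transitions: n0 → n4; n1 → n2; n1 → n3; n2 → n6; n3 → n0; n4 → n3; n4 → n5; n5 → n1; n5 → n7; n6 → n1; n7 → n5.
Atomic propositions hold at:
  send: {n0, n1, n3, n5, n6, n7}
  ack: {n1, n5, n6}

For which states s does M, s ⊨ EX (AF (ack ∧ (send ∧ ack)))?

Sat(send ∧ ack) = {n1, n5, n6}
Sat(ack ∧ (send ∧ ack)) = {n1, n5, n6}
AF (ack ∧ (send ∧ ack)): least fixpoint, start Z0 = {n1, n5, n6}, add states with every successor in Z. Z1 = {n1, n2, n5, n6, n7}; fixed.
Sat(AF (ack ∧ (send ∧ ack))) = {n1, n2, n5, n6, n7}
Sat(EX (AF (ack ∧ (send ∧ ack)))) = {s : some successor in {n1, n2, n5, n6, n7}} = {n1, n2, n4, n5, n6, n7}

{n1, n2, n4, n5, n6, n7}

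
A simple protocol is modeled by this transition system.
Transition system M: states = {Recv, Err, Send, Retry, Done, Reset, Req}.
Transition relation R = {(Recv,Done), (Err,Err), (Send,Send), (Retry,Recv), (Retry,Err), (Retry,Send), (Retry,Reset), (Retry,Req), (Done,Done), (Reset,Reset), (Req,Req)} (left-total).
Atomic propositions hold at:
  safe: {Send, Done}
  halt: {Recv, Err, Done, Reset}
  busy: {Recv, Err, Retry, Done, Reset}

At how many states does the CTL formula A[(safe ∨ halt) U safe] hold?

Sat(safe ∨ halt) = {Recv, Err, Send, Done, Reset}
A[(safe ∨ halt) U safe]: least fixpoint, start Z0 = Sat(safe) = {Send, Done}, add states in Sat(safe ∨ halt) with every successor in Z. Z1 = {Recv, Send, Done}; fixed.
Sat(A[(safe ∨ halt) U safe]) = {Recv, Send, Done}
|Sat(A[(safe ∨ halt) U safe])| = |{Recv, Send, Done}| = 3.

3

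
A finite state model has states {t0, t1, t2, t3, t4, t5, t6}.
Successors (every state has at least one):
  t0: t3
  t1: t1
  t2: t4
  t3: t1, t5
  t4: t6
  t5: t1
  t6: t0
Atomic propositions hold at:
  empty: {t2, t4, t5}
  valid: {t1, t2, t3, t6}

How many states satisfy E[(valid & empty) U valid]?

Sat(valid & empty) = {t2}
E[(valid & empty) U valid]: least fixpoint, start Z0 = Sat(valid) = {t1, t2, t3, t6}, add states in Sat(valid & empty) with some successor in Z. Already a fixed point.
Sat(E[(valid & empty) U valid]) = {t1, t2, t3, t6}
|Sat(E[(valid & empty) U valid])| = |{t1, t2, t3, t6}| = 4.

4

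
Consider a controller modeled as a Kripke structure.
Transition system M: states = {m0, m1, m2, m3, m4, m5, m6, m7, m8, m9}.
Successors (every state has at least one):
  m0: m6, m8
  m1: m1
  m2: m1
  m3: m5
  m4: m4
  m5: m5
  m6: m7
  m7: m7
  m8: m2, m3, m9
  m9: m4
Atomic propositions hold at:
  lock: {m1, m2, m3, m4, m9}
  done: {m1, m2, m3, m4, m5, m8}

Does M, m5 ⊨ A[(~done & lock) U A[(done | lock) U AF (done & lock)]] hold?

Sat(~done) = {m0, m6, m7, m9}
Sat(~done & lock) = {m9}
Sat(done | lock) = {m1, m2, m3, m4, m5, m8, m9}
Sat(done & lock) = {m1, m2, m3, m4}
AF (done & lock): least fixpoint, start Z0 = {m1, m2, m3, m4}, add states with every successor in Z. Z1 = {m1, m2, m3, m4, m9}; Z2 = {m1, m2, m3, m4, m8, m9}; fixed.
Sat(AF (done & lock)) = {m1, m2, m3, m4, m8, m9}
A[(done | lock) U AF (done & lock)]: least fixpoint, start Z0 = Sat(AF (done & lock)) = {m1, m2, m3, m4, m8, m9}, add states in Sat(done | lock) with every successor in Z. Already a fixed point.
Sat(A[(done | lock) U AF (done & lock)]) = {m1, m2, m3, m4, m8, m9}
A[(~done & lock) U A[(done | lock) U AF (done & lock)]]: least fixpoint, start Z0 = Sat(A[(done | lock) U AF (done & lock)]) = {m1, m2, m3, m4, m8, m9}, add states in Sat(~done & lock) with every successor in Z. Already a fixed point.
Sat(A[(~done & lock) U A[(done | lock) U AF (done & lock)]]) = {m1, m2, m3, m4, m8, m9}
m5 ∉ Sat(A[(~done & lock) U A[(done | lock) U AF (done & lock)]]) = {m1, m2, m3, m4, m8, m9}, so the formula does not hold at m5.

No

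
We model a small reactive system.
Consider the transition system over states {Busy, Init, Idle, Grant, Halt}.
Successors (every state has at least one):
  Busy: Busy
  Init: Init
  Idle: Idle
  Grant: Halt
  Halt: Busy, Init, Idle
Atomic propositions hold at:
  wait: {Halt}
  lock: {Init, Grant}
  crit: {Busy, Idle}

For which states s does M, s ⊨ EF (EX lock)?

Sat(EX lock) = {s : some successor in {Init, Grant}} = {Init, Halt}
EF (EX lock): least fixpoint, start Z0 = {Init, Halt}, add states with some successor in Z. Z1 = {Init, Grant, Halt}; fixed.
Sat(EF (EX lock)) = {Init, Grant, Halt}

{Init, Grant, Halt}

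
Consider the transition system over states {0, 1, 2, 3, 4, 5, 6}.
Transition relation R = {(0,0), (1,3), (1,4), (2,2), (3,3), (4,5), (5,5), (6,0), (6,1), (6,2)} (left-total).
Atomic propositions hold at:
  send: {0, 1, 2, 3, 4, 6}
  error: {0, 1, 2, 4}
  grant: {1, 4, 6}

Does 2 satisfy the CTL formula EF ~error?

Sat(~error) = {3, 5, 6}
EF ~error: least fixpoint, start Z0 = {3, 5, 6}, add states with some successor in Z. Z1 = {1, 3, 4, 5, 6}; fixed.
Sat(EF ~error) = {1, 3, 4, 5, 6}
2 ∉ Sat(EF ~error) = {1, 3, 4, 5, 6}, so the formula does not hold at 2.

No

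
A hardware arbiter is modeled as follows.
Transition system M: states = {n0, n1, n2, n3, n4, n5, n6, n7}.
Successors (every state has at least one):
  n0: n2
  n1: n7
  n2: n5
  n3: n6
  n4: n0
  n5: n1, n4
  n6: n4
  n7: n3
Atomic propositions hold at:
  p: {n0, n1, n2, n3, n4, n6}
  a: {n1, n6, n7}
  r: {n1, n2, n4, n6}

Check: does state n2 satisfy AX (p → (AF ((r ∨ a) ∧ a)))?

Yes

Sat(r ∨ a) = {n1, n2, n4, n6, n7}
Sat((r ∨ a) ∧ a) = {n1, n6, n7}
AF ((r ∨ a) ∧ a): least fixpoint, start Z0 = {n1, n6, n7}, add states with every successor in Z. Z1 = {n1, n3, n6, n7}; fixed.
Sat(AF ((r ∨ a) ∧ a)) = {n1, n3, n6, n7}
Sat(p → (AF ((r ∨ a) ∧ a))) = {n1, n3, n5, n6, n7}
Sat(AX (p → (AF ((r ∨ a) ∧ a)))) = {s : every successor in {n1, n3, n5, n6, n7}} = {n1, n2, n3, n7}
n2 ∈ Sat(AX (p → (AF ((r ∨ a) ∧ a)))) = {n1, n2, n3, n7}, so the formula holds at n2.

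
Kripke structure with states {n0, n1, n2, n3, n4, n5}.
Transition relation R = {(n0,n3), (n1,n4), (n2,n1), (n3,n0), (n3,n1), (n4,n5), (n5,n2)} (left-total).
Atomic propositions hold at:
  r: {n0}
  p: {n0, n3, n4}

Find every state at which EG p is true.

{n0, n3}

EG p: greatest fixpoint, start Z0 = {n0, n3, n4}, keep only states in Sat with some successor in Z. Z1 = {n0, n3}; fixed.
Sat(EG p) = {n0, n3}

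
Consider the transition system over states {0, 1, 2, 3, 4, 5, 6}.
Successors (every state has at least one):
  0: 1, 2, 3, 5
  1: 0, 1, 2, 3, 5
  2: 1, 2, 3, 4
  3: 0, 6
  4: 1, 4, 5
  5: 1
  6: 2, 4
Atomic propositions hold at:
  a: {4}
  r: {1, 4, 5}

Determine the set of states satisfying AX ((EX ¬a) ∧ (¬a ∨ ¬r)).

Sat(¬a) = {0, 1, 2, 3, 5, 6}
Sat(EX ¬a) = {s : some successor in {0, 1, 2, 3, 5, 6}} = {0, 1, 2, 3, 4, 5, 6}
Sat(¬r) = {0, 2, 3, 6}
Sat(¬a ∨ ¬r) = {0, 1, 2, 3, 5, 6}
Sat((EX ¬a) ∧ (¬a ∨ ¬r)) = {0, 1, 2, 3, 5, 6}
Sat(AX ((EX ¬a) ∧ (¬a ∨ ¬r))) = {s : every successor in {0, 1, 2, 3, 5, 6}} = {0, 1, 3, 5}

{0, 1, 3, 5}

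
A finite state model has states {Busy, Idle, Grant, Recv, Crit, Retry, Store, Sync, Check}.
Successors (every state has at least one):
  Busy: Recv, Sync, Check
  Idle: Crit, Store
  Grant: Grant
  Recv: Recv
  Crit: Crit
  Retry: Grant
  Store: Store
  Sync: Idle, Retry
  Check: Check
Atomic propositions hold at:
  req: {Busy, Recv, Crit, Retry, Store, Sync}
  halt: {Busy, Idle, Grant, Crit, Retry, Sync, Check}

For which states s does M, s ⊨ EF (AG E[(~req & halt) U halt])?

{Busy, Idle, Grant, Crit, Retry, Sync, Check}

Sat(~req) = {Idle, Grant, Check}
Sat(~req & halt) = {Idle, Grant, Check}
E[(~req & halt) U halt]: least fixpoint, start Z0 = Sat(halt) = {Busy, Idle, Grant, Crit, Retry, Sync, Check}, add states in Sat(~req & halt) with some successor in Z. Already a fixed point.
Sat(E[(~req & halt) U halt]) = {Busy, Idle, Grant, Crit, Retry, Sync, Check}
AG E[(~req & halt) U halt]: greatest fixpoint, start Z0 = {Busy, Idle, Grant, Crit, Retry, Sync, Check}, keep only states in Sat with every successor in Z. Z1 = {Grant, Crit, Retry, Sync, Check}; Z2 = {Grant, Crit, Retry, Check}; fixed.
Sat(AG E[(~req & halt) U halt]) = {Grant, Crit, Retry, Check}
EF (AG E[(~req & halt) U halt]): least fixpoint, start Z0 = {Grant, Crit, Retry, Check}, add states with some successor in Z. Z1 = {Busy, Idle, Grant, Crit, Retry, Sync, Check}; fixed.
Sat(EF (AG E[(~req & halt) U halt])) = {Busy, Idle, Grant, Crit, Retry, Sync, Check}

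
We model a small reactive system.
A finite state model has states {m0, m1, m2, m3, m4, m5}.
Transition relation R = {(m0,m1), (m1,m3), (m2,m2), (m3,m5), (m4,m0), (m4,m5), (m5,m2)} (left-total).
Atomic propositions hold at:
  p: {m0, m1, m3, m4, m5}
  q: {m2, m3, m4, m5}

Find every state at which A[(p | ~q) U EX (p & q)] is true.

Sat(~q) = {m0, m1}
Sat(p | ~q) = {m0, m1, m3, m4, m5}
Sat(p & q) = {m3, m4, m5}
Sat(EX (p & q)) = {s : some successor in {m3, m4, m5}} = {m1, m3, m4}
A[(p | ~q) U EX (p & q)]: least fixpoint, start Z0 = Sat(EX (p & q)) = {m1, m3, m4}, add states in Sat(p | ~q) with every successor in Z. Z1 = {m0, m1, m3, m4}; fixed.
Sat(A[(p | ~q) U EX (p & q)]) = {m0, m1, m3, m4}

{m0, m1, m3, m4}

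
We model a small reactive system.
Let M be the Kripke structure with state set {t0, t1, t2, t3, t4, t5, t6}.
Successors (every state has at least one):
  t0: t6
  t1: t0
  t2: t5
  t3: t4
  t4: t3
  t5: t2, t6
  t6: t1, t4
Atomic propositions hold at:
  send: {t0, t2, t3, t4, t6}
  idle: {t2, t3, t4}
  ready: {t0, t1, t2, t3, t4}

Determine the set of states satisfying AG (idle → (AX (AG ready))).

{t0, t1, t3, t4, t6}

AG ready: greatest fixpoint, start Z0 = {t0, t1, t2, t3, t4}, keep only states in Sat with every successor in Z. Z1 = {t1, t3, t4}; Z2 = {t3, t4}; fixed.
Sat(AG ready) = {t3, t4}
Sat(AX (AG ready)) = {s : every successor in {t3, t4}} = {t3, t4}
Sat(idle → (AX (AG ready))) = {t0, t1, t3, t4, t5, t6}
AG (idle → (AX (AG ready))): greatest fixpoint, start Z0 = {t0, t1, t3, t4, t5, t6}, keep only states in Sat with every successor in Z. Z1 = {t0, t1, t3, t4, t6}; fixed.
Sat(AG (idle → (AX (AG ready)))) = {t0, t1, t3, t4, t6}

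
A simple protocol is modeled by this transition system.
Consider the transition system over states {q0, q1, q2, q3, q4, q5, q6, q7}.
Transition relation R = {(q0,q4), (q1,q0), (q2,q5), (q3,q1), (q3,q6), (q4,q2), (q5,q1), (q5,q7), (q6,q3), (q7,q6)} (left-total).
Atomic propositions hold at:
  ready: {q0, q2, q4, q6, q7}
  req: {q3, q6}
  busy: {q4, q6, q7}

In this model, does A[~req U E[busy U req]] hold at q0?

No

Sat(~req) = {q0, q1, q2, q4, q5, q7}
E[busy U req]: least fixpoint, start Z0 = Sat(req) = {q3, q6}, add states in Sat(busy) with some successor in Z. Z1 = {q3, q6, q7}; fixed.
Sat(E[busy U req]) = {q3, q6, q7}
A[~req U E[busy U req]]: least fixpoint, start Z0 = Sat(E[busy U req]) = {q3, q6, q7}, add states in Sat(~req) with every successor in Z. Already a fixed point.
Sat(A[~req U E[busy U req]]) = {q3, q6, q7}
q0 ∉ Sat(A[~req U E[busy U req]]) = {q3, q6, q7}, so the formula does not hold at q0.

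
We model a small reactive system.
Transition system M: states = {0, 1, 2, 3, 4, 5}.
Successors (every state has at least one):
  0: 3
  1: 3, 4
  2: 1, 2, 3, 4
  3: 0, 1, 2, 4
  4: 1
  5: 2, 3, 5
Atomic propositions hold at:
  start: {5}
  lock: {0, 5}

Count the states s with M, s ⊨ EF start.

1

EF start: least fixpoint, start Z0 = {5}, add states with some successor in Z. Already a fixed point.
Sat(EF start) = {5}
|Sat(EF start)| = |{5}| = 1.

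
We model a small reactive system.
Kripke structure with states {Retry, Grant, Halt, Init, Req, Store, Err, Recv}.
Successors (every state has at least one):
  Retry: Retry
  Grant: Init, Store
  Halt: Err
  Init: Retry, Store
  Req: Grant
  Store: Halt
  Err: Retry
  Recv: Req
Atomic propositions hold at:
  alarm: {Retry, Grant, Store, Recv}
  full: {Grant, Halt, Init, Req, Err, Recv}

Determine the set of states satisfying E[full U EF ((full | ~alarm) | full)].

{Grant, Halt, Init, Req, Store, Err, Recv}

Sat(~alarm) = {Halt, Init, Req, Err}
Sat(full | ~alarm) = {Grant, Halt, Init, Req, Err, Recv}
Sat((full | ~alarm) | full) = {Grant, Halt, Init, Req, Err, Recv}
EF ((full | ~alarm) | full): least fixpoint, start Z0 = {Grant, Halt, Init, Req, Err, Recv}, add states with some successor in Z. Z1 = {Grant, Halt, Init, Req, Store, Err, Recv}; fixed.
Sat(EF ((full | ~alarm) | full)) = {Grant, Halt, Init, Req, Store, Err, Recv}
E[full U EF ((full | ~alarm) | full)]: least fixpoint, start Z0 = Sat(EF ((full | ~alarm) | full)) = {Grant, Halt, Init, Req, Store, Err, Recv}, add states in Sat(full) with some successor in Z. Already a fixed point.
Sat(E[full U EF ((full | ~alarm) | full)]) = {Grant, Halt, Init, Req, Store, Err, Recv}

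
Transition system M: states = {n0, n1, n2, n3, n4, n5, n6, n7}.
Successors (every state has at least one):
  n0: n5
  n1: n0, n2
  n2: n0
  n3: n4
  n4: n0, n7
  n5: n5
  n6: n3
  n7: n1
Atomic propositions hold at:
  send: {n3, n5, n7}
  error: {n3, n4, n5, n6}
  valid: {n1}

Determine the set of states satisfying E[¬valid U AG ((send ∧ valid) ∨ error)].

Sat(¬valid) = {n0, n2, n3, n4, n5, n6, n7}
Sat(send ∧ valid) = ∅
Sat((send ∧ valid) ∨ error) = {n3, n4, n5, n6}
AG ((send ∧ valid) ∨ error): greatest fixpoint, start Z0 = {n3, n4, n5, n6}, keep only states in Sat with every successor in Z. Z1 = {n3, n5, n6}; Z2 = {n5, n6}; Z3 = {n5}; fixed.
Sat(AG ((send ∧ valid) ∨ error)) = {n5}
E[¬valid U AG ((send ∧ valid) ∨ error)]: least fixpoint, start Z0 = Sat(AG ((send ∧ valid) ∨ error)) = {n5}, add states in Sat(¬valid) with some successor in Z. Z1 = {n0, n5}; Z2 = {n0, n2, n4, n5}; Z3 = {n0, n2, n3, n4, n5}; Z4 = {n0, n2, n3, n4, n5, n6}; fixed.
Sat(E[¬valid U AG ((send ∧ valid) ∨ error)]) = {n0, n2, n3, n4, n5, n6}

{n0, n2, n3, n4, n5, n6}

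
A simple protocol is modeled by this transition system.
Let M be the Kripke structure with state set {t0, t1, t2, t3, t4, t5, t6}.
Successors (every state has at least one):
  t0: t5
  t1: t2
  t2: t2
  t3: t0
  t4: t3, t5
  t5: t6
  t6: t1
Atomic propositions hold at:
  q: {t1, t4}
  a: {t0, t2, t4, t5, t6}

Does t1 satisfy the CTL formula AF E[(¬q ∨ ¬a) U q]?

Sat(¬q) = {t0, t2, t3, t5, t6}
Sat(¬a) = {t1, t3}
Sat(¬q ∨ ¬a) = {t0, t1, t2, t3, t5, t6}
E[(¬q ∨ ¬a) U q]: least fixpoint, start Z0 = Sat(q) = {t1, t4}, add states in Sat(¬q ∨ ¬a) with some successor in Z. Z1 = {t1, t4, t6}; Z2 = {t1, t4, t5, t6}; Z3 = {t0, t1, t4, t5, t6}; Z4 = {t0, t1, t3, t4, t5, t6}; fixed.
Sat(E[(¬q ∨ ¬a) U q]) = {t0, t1, t3, t4, t5, t6}
AF E[(¬q ∨ ¬a) U q]: least fixpoint, start Z0 = {t0, t1, t3, t4, t5, t6}, add states with every successor in Z. Already a fixed point.
Sat(AF E[(¬q ∨ ¬a) U q]) = {t0, t1, t3, t4, t5, t6}
t1 ∈ Sat(AF E[(¬q ∨ ¬a) U q]) = {t0, t1, t3, t4, t5, t6}, so the formula holds at t1.

Yes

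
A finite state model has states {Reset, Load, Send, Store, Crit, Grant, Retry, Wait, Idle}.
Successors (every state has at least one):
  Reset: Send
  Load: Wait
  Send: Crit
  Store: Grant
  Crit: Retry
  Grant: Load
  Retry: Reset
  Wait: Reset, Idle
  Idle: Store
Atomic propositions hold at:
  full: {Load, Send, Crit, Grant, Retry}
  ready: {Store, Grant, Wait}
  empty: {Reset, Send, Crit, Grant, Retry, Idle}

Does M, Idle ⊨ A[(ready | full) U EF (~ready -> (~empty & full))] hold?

Sat(ready | full) = {Load, Send, Store, Crit, Grant, Retry, Wait}
Sat(~ready) = {Reset, Load, Send, Crit, Retry, Idle}
Sat(~empty) = {Load, Store, Wait}
Sat(~empty & full) = {Load}
Sat(~ready -> (~empty & full)) = {Load, Store, Grant, Wait}
EF (~ready -> (~empty & full)): least fixpoint, start Z0 = {Load, Store, Grant, Wait}, add states with some successor in Z. Z1 = {Load, Store, Grant, Wait, Idle}; fixed.
Sat(EF (~ready -> (~empty & full))) = {Load, Store, Grant, Wait, Idle}
A[(ready | full) U EF (~ready -> (~empty & full))]: least fixpoint, start Z0 = Sat(EF (~ready -> (~empty & full))) = {Load, Store, Grant, Wait, Idle}, add states in Sat(ready | full) with every successor in Z. Already a fixed point.
Sat(A[(ready | full) U EF (~ready -> (~empty & full))]) = {Load, Store, Grant, Wait, Idle}
Idle ∈ Sat(A[(ready | full) U EF (~ready -> (~empty & full))]) = {Load, Store, Grant, Wait, Idle}, so the formula holds at Idle.

Yes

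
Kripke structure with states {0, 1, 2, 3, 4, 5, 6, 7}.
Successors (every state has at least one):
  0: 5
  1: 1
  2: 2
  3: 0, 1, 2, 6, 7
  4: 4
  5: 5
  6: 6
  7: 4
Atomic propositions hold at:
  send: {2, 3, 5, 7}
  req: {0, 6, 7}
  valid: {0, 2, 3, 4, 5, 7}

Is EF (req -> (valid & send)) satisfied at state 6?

Sat(valid & send) = {2, 3, 5, 7}
Sat(req -> (valid & send)) = {1, 2, 3, 4, 5, 7}
EF (req -> (valid & send)): least fixpoint, start Z0 = {1, 2, 3, 4, 5, 7}, add states with some successor in Z. Z1 = {0, 1, 2, 3, 4, 5, 7}; fixed.
Sat(EF (req -> (valid & send))) = {0, 1, 2, 3, 4, 5, 7}
6 ∉ Sat(EF (req -> (valid & send))) = {0, 1, 2, 3, 4, 5, 7}, so the formula does not hold at 6.

No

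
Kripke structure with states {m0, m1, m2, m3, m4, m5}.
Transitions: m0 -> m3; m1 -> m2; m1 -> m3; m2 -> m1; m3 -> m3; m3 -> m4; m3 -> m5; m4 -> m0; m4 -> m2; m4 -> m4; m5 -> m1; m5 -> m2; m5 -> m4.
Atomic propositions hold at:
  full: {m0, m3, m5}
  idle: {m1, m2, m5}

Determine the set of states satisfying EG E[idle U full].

{m0, m1, m2, m3, m5}

E[idle U full]: least fixpoint, start Z0 = Sat(full) = {m0, m3, m5}, add states in Sat(idle) with some successor in Z. Z1 = {m0, m1, m3, m5}; Z2 = {m0, m1, m2, m3, m5}; fixed.
Sat(E[idle U full]) = {m0, m1, m2, m3, m5}
EG E[idle U full]: greatest fixpoint, start Z0 = {m0, m1, m2, m3, m5}, keep only states in Sat with some successor in Z. Already a fixed point.
Sat(EG E[idle U full]) = {m0, m1, m2, m3, m5}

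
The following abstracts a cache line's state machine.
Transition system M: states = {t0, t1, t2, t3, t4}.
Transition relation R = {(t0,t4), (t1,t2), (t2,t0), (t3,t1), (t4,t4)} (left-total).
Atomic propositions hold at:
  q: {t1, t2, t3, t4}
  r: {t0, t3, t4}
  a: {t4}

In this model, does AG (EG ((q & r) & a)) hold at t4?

Sat(q & r) = {t3, t4}
Sat((q & r) & a) = {t4}
EG ((q & r) & a): greatest fixpoint, start Z0 = {t4}, keep only states in Sat with some successor in Z. Already a fixed point.
Sat(EG ((q & r) & a)) = {t4}
AG (EG ((q & r) & a)): greatest fixpoint, start Z0 = {t4}, keep only states in Sat with every successor in Z. Already a fixed point.
Sat(AG (EG ((q & r) & a))) = {t4}
t4 ∈ Sat(AG (EG ((q & r) & a))) = {t4}, so the formula holds at t4.

Yes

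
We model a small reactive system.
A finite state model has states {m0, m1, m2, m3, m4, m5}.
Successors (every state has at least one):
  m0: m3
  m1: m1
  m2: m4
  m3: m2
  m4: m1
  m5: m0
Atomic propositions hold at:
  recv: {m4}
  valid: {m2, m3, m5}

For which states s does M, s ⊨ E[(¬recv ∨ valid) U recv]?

Sat(¬recv) = {m0, m1, m2, m3, m5}
Sat(¬recv ∨ valid) = {m0, m1, m2, m3, m5}
E[(¬recv ∨ valid) U recv]: least fixpoint, start Z0 = Sat(recv) = {m4}, add states in Sat(¬recv ∨ valid) with some successor in Z. Z1 = {m2, m4}; Z2 = {m2, m3, m4}; Z3 = {m0, m2, m3, m4}; Z4 = {m0, m2, m3, m4, m5}; fixed.
Sat(E[(¬recv ∨ valid) U recv]) = {m0, m2, m3, m4, m5}

{m0, m2, m3, m4, m5}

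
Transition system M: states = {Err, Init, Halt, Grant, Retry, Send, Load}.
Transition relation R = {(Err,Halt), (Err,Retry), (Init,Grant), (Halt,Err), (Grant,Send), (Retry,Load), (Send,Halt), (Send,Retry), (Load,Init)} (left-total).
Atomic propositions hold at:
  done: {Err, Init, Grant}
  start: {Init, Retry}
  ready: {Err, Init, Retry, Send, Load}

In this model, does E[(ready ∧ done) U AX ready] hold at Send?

Sat(ready ∧ done) = {Err, Init}
Sat(AX ready) = {s : every successor in {Err, Init, Retry, Send, Load}} = {Halt, Grant, Retry, Load}
E[(ready ∧ done) U AX ready]: least fixpoint, start Z0 = Sat(AX ready) = {Halt, Grant, Retry, Load}, add states in Sat(ready ∧ done) with some successor in Z. Z1 = {Err, Init, Halt, Grant, Retry, Load}; fixed.
Sat(E[(ready ∧ done) U AX ready]) = {Err, Init, Halt, Grant, Retry, Load}
Send ∉ Sat(E[(ready ∧ done) U AX ready]) = {Err, Init, Halt, Grant, Retry, Load}, so the formula does not hold at Send.

No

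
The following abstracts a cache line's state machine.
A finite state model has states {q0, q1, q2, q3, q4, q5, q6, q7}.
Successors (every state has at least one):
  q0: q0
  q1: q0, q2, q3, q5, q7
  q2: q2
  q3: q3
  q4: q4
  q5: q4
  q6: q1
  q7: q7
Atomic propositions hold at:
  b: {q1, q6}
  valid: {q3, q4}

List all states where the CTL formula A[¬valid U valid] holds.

{q3, q4, q5}

Sat(¬valid) = {q0, q1, q2, q5, q6, q7}
A[¬valid U valid]: least fixpoint, start Z0 = Sat(valid) = {q3, q4}, add states in Sat(¬valid) with every successor in Z. Z1 = {q3, q4, q5}; fixed.
Sat(A[¬valid U valid]) = {q3, q4, q5}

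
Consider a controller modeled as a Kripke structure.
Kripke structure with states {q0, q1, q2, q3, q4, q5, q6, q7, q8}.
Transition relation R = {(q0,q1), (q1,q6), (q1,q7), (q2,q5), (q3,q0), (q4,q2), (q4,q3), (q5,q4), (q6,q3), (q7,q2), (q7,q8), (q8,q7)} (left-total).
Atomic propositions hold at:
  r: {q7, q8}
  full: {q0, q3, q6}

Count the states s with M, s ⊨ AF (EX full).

7

Sat(EX full) = {s : some successor in {q0, q3, q6}} = {q1, q3, q4, q6}
AF (EX full): least fixpoint, start Z0 = {q1, q3, q4, q6}, add states with every successor in Z. Z1 = {q0, q1, q3, q4, q5, q6}; Z2 = {q0, q1, q2, q3, q4, q5, q6}; fixed.
Sat(AF (EX full)) = {q0, q1, q2, q3, q4, q5, q6}
|Sat(AF (EX full))| = |{q0, q1, q2, q3, q4, q5, q6}| = 7.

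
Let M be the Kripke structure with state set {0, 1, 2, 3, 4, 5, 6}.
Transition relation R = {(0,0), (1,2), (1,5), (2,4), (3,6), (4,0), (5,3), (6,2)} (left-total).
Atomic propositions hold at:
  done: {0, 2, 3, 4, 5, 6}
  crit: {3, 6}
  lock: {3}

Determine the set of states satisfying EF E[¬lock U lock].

Sat(¬lock) = {0, 1, 2, 4, 5, 6}
E[¬lock U lock]: least fixpoint, start Z0 = Sat(lock) = {3}, add states in Sat(¬lock) with some successor in Z. Z1 = {3, 5}; Z2 = {1, 3, 5}; fixed.
Sat(E[¬lock U lock]) = {1, 3, 5}
EF E[¬lock U lock]: least fixpoint, start Z0 = {1, 3, 5}, add states with some successor in Z. Already a fixed point.
Sat(EF E[¬lock U lock]) = {1, 3, 5}

{1, 3, 5}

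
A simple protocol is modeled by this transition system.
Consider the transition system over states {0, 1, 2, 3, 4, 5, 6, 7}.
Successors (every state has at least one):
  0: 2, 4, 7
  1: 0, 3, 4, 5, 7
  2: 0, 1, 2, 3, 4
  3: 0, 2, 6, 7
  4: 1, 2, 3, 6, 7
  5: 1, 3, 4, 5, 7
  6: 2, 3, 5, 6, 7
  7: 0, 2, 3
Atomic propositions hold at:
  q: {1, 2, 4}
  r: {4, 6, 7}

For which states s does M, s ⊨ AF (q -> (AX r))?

{0, 3, 5, 6, 7}

Sat(AX r) = {s : every successor in {4, 6, 7}} = ∅
Sat(q -> (AX r)) = {0, 3, 5, 6, 7}
AF (q -> (AX r)): least fixpoint, start Z0 = {0, 3, 5, 6, 7}, add states with every successor in Z. Already a fixed point.
Sat(AF (q -> (AX r))) = {0, 3, 5, 6, 7}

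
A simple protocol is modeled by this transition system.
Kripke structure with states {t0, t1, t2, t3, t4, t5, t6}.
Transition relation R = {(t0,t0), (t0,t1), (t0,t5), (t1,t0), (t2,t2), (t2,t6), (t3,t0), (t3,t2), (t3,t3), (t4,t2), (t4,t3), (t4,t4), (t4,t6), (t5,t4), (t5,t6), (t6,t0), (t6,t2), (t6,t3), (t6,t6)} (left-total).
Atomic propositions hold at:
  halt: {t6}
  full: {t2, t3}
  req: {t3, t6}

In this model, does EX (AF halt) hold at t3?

AF halt: least fixpoint, start Z0 = {t6}, add states with every successor in Z. Already a fixed point.
Sat(AF halt) = {t6}
Sat(EX (AF halt)) = {s : some successor in {t6}} = {t2, t4, t5, t6}
t3 ∉ Sat(EX (AF halt)) = {t2, t4, t5, t6}, so the formula does not hold at t3.

No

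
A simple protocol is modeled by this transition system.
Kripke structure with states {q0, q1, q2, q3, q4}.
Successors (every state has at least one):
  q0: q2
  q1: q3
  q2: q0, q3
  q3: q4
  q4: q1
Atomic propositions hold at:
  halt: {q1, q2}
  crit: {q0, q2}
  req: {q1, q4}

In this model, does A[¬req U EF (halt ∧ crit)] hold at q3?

Sat(¬req) = {q0, q2, q3}
Sat(halt ∧ crit) = {q2}
EF (halt ∧ crit): least fixpoint, start Z0 = {q2}, add states with some successor in Z. Z1 = {q0, q2}; fixed.
Sat(EF (halt ∧ crit)) = {q0, q2}
A[¬req U EF (halt ∧ crit)]: least fixpoint, start Z0 = Sat(EF (halt ∧ crit)) = {q0, q2}, add states in Sat(¬req) with every successor in Z. Already a fixed point.
Sat(A[¬req U EF (halt ∧ crit)]) = {q0, q2}
q3 ∉ Sat(A[¬req U EF (halt ∧ crit)]) = {q0, q2}, so the formula does not hold at q3.

No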